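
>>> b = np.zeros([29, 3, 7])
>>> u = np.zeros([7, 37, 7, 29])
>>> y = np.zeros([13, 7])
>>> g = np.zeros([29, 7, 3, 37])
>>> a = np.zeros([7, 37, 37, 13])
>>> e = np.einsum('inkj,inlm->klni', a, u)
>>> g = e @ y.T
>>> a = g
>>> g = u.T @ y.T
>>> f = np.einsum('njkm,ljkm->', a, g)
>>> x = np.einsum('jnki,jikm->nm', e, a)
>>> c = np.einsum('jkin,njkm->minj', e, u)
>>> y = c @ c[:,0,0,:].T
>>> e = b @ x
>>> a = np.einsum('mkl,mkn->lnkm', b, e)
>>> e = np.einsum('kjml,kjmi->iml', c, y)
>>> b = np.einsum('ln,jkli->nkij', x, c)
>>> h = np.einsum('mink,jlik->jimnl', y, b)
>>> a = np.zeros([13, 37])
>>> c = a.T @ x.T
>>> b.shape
(13, 37, 37, 29)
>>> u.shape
(7, 37, 7, 29)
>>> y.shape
(29, 37, 7, 29)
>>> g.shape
(29, 7, 37, 13)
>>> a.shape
(13, 37)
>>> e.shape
(29, 7, 37)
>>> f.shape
()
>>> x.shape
(7, 13)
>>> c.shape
(37, 7)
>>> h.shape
(13, 37, 29, 7, 37)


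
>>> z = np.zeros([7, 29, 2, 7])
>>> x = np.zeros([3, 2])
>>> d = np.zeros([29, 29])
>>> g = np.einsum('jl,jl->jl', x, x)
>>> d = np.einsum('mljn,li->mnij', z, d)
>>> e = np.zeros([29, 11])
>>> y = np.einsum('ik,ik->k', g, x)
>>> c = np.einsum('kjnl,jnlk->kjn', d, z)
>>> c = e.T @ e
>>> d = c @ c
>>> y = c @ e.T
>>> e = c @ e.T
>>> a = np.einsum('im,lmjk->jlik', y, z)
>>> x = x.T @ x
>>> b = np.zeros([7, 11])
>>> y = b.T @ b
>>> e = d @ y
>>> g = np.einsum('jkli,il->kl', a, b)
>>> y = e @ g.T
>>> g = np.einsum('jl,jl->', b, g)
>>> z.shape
(7, 29, 2, 7)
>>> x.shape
(2, 2)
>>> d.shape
(11, 11)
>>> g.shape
()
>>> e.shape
(11, 11)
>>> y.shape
(11, 7)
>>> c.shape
(11, 11)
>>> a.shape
(2, 7, 11, 7)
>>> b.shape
(7, 11)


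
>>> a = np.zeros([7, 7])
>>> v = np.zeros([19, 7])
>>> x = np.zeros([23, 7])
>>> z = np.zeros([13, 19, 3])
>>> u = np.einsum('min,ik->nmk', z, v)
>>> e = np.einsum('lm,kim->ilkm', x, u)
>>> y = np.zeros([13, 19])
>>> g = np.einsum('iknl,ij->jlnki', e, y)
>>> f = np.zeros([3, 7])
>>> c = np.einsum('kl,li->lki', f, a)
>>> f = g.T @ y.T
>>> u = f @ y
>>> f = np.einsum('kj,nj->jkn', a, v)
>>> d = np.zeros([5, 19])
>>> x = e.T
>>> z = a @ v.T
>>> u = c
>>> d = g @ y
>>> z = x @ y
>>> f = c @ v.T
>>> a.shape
(7, 7)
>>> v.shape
(19, 7)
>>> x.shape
(7, 3, 23, 13)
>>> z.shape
(7, 3, 23, 19)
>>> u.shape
(7, 3, 7)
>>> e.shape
(13, 23, 3, 7)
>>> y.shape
(13, 19)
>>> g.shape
(19, 7, 3, 23, 13)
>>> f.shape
(7, 3, 19)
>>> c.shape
(7, 3, 7)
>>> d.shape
(19, 7, 3, 23, 19)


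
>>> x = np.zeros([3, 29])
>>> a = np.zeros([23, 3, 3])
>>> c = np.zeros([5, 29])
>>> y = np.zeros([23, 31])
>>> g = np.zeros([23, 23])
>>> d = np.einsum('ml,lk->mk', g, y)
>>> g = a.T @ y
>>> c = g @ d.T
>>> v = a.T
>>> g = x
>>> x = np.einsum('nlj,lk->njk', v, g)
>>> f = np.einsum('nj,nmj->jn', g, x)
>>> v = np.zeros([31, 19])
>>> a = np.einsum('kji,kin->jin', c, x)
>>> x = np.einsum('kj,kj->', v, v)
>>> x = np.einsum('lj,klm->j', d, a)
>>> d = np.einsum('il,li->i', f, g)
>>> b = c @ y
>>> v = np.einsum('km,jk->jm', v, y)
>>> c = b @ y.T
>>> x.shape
(31,)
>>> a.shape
(3, 23, 29)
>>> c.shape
(3, 3, 23)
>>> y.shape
(23, 31)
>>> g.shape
(3, 29)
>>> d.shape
(29,)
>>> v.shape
(23, 19)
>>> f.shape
(29, 3)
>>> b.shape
(3, 3, 31)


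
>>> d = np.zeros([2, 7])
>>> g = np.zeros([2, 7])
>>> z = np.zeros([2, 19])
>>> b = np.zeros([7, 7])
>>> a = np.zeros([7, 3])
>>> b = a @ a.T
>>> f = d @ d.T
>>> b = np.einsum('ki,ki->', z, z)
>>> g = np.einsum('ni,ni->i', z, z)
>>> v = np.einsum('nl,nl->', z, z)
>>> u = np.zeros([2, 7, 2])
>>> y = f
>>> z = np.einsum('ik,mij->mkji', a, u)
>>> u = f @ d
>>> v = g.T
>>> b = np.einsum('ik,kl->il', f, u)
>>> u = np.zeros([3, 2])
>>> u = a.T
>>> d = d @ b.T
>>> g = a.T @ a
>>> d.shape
(2, 2)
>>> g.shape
(3, 3)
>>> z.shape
(2, 3, 2, 7)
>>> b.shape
(2, 7)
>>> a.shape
(7, 3)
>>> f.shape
(2, 2)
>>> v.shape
(19,)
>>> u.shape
(3, 7)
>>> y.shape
(2, 2)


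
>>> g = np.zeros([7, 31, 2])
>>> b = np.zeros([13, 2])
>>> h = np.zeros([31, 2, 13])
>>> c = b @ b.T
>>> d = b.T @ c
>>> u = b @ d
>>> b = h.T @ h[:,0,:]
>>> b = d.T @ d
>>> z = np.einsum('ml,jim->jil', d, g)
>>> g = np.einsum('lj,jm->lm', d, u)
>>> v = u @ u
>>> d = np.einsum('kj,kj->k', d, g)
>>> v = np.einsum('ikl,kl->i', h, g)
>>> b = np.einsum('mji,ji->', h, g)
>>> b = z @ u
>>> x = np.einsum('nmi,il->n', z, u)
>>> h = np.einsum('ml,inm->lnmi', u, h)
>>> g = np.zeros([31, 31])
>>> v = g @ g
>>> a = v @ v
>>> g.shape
(31, 31)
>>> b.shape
(7, 31, 13)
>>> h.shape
(13, 2, 13, 31)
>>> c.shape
(13, 13)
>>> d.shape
(2,)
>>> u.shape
(13, 13)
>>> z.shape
(7, 31, 13)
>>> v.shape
(31, 31)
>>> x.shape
(7,)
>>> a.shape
(31, 31)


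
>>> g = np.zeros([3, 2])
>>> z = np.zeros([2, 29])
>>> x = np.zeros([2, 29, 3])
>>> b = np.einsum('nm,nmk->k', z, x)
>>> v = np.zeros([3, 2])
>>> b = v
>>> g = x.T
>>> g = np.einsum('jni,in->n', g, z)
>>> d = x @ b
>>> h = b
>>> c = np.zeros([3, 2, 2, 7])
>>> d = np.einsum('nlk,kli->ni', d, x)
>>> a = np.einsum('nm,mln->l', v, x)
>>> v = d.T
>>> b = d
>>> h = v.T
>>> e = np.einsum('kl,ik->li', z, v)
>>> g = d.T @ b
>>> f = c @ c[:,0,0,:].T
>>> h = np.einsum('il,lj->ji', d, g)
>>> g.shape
(3, 3)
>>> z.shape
(2, 29)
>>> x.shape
(2, 29, 3)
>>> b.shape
(2, 3)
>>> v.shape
(3, 2)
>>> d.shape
(2, 3)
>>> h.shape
(3, 2)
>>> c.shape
(3, 2, 2, 7)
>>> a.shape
(29,)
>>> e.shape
(29, 3)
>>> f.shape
(3, 2, 2, 3)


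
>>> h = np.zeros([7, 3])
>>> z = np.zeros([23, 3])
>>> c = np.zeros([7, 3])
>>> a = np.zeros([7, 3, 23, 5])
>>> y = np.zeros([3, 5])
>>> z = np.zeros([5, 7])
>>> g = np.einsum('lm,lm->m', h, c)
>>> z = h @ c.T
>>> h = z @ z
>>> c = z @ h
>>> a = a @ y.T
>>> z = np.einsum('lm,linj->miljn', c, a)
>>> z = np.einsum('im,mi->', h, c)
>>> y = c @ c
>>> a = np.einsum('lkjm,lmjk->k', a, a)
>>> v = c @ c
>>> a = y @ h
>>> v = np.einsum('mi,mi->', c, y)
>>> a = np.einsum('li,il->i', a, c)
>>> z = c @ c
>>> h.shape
(7, 7)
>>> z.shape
(7, 7)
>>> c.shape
(7, 7)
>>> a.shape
(7,)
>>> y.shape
(7, 7)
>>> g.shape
(3,)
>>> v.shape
()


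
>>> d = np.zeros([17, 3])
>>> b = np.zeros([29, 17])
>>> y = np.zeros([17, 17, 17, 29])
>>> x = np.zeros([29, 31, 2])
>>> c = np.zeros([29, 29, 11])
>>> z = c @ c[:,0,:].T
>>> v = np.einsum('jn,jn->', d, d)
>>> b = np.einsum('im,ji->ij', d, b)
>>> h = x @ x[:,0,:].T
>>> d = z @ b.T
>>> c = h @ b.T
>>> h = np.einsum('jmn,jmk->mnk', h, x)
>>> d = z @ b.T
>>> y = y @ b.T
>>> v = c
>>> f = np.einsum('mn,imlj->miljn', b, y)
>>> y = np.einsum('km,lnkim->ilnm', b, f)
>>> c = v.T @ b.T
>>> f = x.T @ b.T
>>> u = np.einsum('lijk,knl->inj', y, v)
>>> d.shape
(29, 29, 17)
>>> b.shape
(17, 29)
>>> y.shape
(17, 17, 17, 29)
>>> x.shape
(29, 31, 2)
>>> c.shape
(17, 31, 17)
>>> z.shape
(29, 29, 29)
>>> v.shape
(29, 31, 17)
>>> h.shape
(31, 29, 2)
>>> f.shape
(2, 31, 17)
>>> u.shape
(17, 31, 17)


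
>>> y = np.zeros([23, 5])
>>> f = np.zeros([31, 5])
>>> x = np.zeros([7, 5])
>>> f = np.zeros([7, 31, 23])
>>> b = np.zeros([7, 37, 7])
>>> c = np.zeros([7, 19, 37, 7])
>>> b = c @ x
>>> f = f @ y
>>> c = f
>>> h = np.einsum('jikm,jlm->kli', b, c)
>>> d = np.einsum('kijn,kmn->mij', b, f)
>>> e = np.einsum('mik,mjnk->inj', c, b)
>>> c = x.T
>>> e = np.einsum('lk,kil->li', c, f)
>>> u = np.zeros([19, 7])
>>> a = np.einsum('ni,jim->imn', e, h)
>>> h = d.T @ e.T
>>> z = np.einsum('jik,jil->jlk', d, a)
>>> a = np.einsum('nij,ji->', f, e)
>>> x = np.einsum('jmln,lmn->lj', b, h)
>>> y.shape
(23, 5)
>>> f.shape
(7, 31, 5)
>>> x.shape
(37, 7)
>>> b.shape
(7, 19, 37, 5)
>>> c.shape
(5, 7)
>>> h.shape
(37, 19, 5)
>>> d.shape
(31, 19, 37)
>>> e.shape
(5, 31)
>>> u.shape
(19, 7)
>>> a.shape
()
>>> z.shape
(31, 5, 37)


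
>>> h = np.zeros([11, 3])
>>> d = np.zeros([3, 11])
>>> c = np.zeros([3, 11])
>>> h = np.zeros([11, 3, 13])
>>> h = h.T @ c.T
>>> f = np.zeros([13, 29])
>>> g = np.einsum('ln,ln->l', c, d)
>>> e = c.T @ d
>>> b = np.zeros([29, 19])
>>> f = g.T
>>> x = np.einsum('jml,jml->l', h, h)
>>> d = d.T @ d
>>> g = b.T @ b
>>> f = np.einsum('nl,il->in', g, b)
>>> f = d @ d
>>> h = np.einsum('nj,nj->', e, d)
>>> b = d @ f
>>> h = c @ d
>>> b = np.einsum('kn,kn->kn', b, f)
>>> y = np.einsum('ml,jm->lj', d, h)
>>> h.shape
(3, 11)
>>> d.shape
(11, 11)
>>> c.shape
(3, 11)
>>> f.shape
(11, 11)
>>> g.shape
(19, 19)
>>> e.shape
(11, 11)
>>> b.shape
(11, 11)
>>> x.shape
(3,)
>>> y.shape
(11, 3)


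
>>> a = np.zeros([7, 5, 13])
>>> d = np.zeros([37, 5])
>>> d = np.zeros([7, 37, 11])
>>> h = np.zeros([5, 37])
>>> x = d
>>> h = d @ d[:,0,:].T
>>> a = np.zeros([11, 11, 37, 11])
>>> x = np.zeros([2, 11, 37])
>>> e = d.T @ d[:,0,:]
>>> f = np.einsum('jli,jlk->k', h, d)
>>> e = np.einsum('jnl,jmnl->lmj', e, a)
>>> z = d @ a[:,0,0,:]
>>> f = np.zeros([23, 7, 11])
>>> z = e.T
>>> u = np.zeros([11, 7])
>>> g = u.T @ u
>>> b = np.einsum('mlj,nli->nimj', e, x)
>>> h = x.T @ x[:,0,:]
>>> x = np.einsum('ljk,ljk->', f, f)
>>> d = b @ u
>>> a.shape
(11, 11, 37, 11)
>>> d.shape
(2, 37, 11, 7)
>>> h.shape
(37, 11, 37)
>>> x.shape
()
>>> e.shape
(11, 11, 11)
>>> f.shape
(23, 7, 11)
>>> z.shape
(11, 11, 11)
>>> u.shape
(11, 7)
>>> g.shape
(7, 7)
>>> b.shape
(2, 37, 11, 11)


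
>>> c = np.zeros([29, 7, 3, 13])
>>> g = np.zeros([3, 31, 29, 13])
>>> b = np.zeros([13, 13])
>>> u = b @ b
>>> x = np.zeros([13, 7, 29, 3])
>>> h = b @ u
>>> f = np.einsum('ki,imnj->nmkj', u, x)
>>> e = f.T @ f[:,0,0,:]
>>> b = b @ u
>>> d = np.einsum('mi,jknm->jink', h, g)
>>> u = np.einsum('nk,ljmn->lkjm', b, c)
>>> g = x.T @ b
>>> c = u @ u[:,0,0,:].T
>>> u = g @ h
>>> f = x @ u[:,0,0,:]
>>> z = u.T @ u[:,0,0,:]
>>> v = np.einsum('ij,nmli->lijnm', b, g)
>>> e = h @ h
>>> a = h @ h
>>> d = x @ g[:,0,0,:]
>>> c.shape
(29, 13, 7, 29)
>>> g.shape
(3, 29, 7, 13)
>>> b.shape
(13, 13)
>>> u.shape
(3, 29, 7, 13)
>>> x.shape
(13, 7, 29, 3)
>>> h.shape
(13, 13)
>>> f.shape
(13, 7, 29, 13)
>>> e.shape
(13, 13)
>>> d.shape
(13, 7, 29, 13)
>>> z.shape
(13, 7, 29, 13)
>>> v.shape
(7, 13, 13, 3, 29)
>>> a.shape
(13, 13)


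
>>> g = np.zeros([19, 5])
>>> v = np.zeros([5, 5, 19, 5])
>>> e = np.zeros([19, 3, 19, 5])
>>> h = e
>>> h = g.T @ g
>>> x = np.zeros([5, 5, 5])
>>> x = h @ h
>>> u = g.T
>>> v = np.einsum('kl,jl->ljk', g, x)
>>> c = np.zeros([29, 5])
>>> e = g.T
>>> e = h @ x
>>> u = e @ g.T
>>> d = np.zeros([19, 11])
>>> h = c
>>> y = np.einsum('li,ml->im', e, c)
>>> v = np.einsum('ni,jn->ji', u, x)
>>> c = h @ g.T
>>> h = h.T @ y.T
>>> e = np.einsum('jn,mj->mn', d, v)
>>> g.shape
(19, 5)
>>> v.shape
(5, 19)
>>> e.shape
(5, 11)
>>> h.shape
(5, 5)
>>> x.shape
(5, 5)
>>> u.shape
(5, 19)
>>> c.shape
(29, 19)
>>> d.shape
(19, 11)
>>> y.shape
(5, 29)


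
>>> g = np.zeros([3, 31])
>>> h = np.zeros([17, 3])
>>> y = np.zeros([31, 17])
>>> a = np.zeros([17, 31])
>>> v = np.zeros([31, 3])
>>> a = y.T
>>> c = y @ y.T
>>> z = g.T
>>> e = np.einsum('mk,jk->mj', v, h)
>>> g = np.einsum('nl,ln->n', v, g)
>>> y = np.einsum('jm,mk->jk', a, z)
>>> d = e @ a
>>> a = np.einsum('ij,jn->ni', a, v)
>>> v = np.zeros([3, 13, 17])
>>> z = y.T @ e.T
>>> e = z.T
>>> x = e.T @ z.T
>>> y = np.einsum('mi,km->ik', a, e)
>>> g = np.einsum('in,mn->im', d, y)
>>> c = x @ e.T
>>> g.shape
(31, 17)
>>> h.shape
(17, 3)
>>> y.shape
(17, 31)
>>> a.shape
(3, 17)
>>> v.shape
(3, 13, 17)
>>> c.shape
(3, 31)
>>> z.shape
(3, 31)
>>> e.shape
(31, 3)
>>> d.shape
(31, 31)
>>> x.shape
(3, 3)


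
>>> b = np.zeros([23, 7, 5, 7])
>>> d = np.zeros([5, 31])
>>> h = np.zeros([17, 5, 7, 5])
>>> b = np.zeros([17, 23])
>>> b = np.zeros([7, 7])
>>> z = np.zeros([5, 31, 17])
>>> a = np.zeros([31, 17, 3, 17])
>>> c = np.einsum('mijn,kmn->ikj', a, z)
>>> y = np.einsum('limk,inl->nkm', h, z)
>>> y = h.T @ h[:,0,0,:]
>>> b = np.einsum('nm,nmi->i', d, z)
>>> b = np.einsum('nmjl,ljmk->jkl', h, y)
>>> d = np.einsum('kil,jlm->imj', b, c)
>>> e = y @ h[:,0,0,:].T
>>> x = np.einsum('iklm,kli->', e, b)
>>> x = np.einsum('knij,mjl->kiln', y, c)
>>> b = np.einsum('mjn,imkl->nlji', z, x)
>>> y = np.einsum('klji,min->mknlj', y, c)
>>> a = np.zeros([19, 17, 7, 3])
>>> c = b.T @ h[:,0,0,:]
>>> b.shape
(17, 7, 31, 5)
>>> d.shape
(5, 3, 17)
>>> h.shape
(17, 5, 7, 5)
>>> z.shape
(5, 31, 17)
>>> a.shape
(19, 17, 7, 3)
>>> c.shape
(5, 31, 7, 5)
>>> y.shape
(17, 5, 3, 7, 5)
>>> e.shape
(5, 7, 5, 17)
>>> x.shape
(5, 5, 3, 7)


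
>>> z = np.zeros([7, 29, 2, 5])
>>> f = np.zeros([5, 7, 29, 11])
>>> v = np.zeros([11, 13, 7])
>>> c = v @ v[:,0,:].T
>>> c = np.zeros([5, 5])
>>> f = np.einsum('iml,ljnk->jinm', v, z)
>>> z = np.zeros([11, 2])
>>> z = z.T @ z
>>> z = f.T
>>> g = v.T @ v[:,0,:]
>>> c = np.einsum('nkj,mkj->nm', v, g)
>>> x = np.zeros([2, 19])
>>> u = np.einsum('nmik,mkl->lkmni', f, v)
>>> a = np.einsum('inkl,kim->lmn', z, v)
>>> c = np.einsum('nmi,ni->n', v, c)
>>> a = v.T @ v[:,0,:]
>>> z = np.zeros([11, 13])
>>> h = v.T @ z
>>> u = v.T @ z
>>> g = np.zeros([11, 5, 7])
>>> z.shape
(11, 13)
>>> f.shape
(29, 11, 2, 13)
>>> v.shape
(11, 13, 7)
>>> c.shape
(11,)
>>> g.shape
(11, 5, 7)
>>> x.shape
(2, 19)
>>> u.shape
(7, 13, 13)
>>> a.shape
(7, 13, 7)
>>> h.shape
(7, 13, 13)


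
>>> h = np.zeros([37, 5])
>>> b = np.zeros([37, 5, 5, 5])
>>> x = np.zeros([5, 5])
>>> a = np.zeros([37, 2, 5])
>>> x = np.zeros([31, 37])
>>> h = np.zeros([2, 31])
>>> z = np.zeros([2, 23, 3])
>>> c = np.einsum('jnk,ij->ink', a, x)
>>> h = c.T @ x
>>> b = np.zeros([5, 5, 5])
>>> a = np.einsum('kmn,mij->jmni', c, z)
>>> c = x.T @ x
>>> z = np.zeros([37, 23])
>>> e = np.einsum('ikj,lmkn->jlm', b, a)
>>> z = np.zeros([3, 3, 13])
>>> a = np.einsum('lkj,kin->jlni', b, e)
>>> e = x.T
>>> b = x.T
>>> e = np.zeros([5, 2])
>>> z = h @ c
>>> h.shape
(5, 2, 37)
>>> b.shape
(37, 31)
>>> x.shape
(31, 37)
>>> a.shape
(5, 5, 2, 3)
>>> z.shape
(5, 2, 37)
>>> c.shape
(37, 37)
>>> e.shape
(5, 2)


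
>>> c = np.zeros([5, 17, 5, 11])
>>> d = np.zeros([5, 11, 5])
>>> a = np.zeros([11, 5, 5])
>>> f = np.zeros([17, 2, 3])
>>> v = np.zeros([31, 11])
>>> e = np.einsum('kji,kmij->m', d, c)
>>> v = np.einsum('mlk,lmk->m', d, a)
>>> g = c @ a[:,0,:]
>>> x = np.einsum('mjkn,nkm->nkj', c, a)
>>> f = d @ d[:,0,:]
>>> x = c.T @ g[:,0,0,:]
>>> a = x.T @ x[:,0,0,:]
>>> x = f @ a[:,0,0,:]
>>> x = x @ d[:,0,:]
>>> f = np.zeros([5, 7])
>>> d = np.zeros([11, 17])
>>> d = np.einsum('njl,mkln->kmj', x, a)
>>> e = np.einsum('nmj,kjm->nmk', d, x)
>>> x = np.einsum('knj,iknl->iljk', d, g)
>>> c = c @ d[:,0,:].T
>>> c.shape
(5, 17, 5, 17)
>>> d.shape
(17, 5, 11)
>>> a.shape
(5, 17, 5, 5)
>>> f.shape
(5, 7)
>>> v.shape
(5,)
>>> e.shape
(17, 5, 5)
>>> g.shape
(5, 17, 5, 5)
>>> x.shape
(5, 5, 11, 17)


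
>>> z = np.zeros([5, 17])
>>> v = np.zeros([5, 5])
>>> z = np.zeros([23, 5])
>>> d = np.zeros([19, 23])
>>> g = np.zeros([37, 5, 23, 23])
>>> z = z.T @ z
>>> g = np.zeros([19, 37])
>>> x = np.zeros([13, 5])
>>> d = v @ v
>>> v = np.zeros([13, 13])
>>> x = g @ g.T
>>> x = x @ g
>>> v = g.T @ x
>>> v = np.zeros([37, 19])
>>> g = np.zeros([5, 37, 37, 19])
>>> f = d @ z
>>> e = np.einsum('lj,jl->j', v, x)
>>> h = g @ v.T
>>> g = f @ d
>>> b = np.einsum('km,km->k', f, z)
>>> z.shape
(5, 5)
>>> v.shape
(37, 19)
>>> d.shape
(5, 5)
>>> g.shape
(5, 5)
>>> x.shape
(19, 37)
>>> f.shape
(5, 5)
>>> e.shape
(19,)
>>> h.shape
(5, 37, 37, 37)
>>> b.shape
(5,)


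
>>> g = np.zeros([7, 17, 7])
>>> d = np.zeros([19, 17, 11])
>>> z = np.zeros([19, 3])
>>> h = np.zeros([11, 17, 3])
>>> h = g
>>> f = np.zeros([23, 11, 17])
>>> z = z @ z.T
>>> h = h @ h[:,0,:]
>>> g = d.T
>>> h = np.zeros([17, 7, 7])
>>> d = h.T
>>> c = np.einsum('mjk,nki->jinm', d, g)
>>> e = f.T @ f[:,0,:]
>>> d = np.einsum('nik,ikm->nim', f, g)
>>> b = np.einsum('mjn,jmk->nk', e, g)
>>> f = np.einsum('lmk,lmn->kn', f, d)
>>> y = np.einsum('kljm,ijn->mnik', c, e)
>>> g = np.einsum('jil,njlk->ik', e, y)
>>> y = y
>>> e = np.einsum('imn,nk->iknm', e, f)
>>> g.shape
(11, 7)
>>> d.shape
(23, 11, 19)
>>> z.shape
(19, 19)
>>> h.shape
(17, 7, 7)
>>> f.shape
(17, 19)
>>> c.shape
(7, 19, 11, 7)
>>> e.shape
(17, 19, 17, 11)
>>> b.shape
(17, 19)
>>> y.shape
(7, 17, 17, 7)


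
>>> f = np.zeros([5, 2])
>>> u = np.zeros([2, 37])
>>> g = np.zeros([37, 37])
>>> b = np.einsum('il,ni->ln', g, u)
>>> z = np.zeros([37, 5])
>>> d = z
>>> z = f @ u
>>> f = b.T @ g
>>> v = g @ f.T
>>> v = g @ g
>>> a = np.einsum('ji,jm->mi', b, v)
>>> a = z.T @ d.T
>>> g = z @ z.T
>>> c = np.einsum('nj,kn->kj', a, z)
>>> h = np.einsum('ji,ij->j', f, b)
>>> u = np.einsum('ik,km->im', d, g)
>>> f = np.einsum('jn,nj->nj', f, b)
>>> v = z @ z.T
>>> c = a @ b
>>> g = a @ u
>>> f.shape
(37, 2)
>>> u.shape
(37, 5)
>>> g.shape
(37, 5)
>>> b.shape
(37, 2)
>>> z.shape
(5, 37)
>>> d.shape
(37, 5)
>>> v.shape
(5, 5)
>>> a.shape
(37, 37)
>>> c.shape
(37, 2)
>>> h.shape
(2,)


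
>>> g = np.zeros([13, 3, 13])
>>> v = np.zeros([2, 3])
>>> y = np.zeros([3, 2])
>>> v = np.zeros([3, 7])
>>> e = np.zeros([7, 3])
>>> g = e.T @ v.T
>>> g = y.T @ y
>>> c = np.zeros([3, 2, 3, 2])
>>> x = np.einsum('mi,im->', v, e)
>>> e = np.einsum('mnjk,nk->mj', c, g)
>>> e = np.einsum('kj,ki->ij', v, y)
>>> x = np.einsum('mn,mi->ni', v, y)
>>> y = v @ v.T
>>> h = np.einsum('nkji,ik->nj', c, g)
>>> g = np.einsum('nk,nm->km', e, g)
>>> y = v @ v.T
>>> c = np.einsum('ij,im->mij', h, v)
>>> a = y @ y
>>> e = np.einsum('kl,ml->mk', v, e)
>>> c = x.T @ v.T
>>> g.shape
(7, 2)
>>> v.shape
(3, 7)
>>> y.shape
(3, 3)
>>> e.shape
(2, 3)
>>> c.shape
(2, 3)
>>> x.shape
(7, 2)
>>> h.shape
(3, 3)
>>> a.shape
(3, 3)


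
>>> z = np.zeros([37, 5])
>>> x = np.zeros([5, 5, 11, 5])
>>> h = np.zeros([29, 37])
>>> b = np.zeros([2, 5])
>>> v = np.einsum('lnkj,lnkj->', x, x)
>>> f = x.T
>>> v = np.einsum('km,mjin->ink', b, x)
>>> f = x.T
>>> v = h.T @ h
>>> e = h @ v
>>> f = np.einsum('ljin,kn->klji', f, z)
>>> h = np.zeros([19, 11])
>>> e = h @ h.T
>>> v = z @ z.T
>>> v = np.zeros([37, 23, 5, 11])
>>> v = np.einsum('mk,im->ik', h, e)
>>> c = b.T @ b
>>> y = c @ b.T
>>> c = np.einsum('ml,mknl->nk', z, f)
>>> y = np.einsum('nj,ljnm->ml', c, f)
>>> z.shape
(37, 5)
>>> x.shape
(5, 5, 11, 5)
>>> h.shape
(19, 11)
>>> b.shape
(2, 5)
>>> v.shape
(19, 11)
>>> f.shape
(37, 5, 11, 5)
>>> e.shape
(19, 19)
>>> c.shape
(11, 5)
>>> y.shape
(5, 37)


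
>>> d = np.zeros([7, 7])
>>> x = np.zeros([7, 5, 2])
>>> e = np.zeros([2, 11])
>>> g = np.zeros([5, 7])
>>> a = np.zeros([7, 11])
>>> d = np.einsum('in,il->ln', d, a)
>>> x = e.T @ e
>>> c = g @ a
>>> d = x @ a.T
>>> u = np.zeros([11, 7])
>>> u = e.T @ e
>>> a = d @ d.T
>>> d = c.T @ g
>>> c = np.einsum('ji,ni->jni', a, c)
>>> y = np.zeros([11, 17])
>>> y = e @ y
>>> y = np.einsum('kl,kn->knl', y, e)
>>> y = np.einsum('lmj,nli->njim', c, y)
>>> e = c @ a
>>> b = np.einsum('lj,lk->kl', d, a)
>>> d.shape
(11, 7)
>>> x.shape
(11, 11)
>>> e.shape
(11, 5, 11)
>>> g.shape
(5, 7)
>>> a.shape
(11, 11)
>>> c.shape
(11, 5, 11)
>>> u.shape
(11, 11)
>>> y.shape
(2, 11, 17, 5)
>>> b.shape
(11, 11)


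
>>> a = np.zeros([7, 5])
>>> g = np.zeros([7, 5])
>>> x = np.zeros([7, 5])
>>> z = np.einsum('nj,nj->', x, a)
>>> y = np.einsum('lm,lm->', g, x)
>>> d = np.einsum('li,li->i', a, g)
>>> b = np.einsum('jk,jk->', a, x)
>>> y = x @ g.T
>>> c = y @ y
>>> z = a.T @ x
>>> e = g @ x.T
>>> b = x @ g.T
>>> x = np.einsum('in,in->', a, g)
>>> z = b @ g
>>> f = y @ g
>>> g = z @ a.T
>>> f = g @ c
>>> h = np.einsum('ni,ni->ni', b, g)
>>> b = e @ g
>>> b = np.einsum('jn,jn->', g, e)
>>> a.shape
(7, 5)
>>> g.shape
(7, 7)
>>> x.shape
()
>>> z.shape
(7, 5)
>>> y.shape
(7, 7)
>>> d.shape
(5,)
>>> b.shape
()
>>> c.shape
(7, 7)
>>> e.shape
(7, 7)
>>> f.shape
(7, 7)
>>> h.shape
(7, 7)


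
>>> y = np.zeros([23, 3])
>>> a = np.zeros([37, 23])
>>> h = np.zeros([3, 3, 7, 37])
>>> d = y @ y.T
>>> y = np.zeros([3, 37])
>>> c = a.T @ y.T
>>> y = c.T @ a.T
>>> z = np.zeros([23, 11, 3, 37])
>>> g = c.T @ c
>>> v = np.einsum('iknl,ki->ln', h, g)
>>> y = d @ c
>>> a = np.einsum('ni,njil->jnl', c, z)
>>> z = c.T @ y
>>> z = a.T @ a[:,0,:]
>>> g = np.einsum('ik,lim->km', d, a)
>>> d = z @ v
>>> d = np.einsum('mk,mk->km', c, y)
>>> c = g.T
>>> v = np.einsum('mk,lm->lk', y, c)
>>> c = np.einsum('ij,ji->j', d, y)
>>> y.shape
(23, 3)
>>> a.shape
(11, 23, 37)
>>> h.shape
(3, 3, 7, 37)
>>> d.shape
(3, 23)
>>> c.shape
(23,)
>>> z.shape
(37, 23, 37)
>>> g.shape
(23, 37)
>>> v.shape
(37, 3)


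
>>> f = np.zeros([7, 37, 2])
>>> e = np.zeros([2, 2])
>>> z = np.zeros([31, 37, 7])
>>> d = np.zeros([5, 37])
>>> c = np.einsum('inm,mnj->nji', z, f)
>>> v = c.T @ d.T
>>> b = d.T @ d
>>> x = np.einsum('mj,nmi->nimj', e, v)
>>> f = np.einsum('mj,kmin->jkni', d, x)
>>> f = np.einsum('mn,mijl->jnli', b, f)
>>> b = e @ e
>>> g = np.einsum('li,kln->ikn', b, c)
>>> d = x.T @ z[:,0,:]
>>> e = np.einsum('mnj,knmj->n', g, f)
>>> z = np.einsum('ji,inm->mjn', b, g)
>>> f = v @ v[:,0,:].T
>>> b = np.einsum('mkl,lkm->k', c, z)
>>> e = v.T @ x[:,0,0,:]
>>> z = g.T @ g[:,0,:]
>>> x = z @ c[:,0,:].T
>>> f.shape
(31, 2, 31)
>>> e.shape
(5, 2, 2)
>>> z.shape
(31, 37, 31)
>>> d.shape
(2, 2, 5, 7)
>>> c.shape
(37, 2, 31)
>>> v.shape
(31, 2, 5)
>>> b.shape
(2,)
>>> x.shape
(31, 37, 37)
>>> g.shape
(2, 37, 31)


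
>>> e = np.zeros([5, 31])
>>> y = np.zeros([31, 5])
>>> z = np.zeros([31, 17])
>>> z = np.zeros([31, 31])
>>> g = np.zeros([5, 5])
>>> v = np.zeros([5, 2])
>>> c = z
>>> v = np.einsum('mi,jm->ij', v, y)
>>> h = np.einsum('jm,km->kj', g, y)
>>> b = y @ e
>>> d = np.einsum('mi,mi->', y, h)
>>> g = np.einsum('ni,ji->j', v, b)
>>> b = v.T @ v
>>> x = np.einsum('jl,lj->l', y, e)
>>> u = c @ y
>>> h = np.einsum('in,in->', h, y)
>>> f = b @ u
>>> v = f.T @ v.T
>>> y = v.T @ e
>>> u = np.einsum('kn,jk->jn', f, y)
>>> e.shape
(5, 31)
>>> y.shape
(2, 31)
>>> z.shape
(31, 31)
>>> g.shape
(31,)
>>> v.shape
(5, 2)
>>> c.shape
(31, 31)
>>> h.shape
()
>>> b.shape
(31, 31)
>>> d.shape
()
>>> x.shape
(5,)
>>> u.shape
(2, 5)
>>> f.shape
(31, 5)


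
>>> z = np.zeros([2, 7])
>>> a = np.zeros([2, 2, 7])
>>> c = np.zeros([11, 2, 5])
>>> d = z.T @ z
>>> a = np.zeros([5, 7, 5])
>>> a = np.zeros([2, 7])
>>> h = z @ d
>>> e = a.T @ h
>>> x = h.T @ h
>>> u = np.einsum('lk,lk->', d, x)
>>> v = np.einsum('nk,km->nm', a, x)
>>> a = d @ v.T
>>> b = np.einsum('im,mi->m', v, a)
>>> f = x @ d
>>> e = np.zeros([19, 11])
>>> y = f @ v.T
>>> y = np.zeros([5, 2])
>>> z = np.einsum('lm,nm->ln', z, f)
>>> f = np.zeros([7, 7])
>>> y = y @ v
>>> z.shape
(2, 7)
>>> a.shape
(7, 2)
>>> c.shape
(11, 2, 5)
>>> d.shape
(7, 7)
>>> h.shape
(2, 7)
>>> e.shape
(19, 11)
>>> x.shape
(7, 7)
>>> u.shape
()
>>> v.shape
(2, 7)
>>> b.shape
(7,)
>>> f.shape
(7, 7)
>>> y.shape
(5, 7)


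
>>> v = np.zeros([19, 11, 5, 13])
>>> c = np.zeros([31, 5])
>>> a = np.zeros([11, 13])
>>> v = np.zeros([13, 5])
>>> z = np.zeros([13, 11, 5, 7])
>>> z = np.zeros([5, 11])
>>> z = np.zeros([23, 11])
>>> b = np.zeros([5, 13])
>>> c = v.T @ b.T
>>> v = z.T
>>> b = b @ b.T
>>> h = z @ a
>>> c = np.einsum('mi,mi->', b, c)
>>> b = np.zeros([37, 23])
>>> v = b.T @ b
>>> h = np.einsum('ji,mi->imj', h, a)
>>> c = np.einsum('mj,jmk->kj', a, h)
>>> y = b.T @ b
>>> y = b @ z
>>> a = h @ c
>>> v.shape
(23, 23)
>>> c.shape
(23, 13)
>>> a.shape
(13, 11, 13)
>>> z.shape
(23, 11)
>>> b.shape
(37, 23)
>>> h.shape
(13, 11, 23)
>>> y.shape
(37, 11)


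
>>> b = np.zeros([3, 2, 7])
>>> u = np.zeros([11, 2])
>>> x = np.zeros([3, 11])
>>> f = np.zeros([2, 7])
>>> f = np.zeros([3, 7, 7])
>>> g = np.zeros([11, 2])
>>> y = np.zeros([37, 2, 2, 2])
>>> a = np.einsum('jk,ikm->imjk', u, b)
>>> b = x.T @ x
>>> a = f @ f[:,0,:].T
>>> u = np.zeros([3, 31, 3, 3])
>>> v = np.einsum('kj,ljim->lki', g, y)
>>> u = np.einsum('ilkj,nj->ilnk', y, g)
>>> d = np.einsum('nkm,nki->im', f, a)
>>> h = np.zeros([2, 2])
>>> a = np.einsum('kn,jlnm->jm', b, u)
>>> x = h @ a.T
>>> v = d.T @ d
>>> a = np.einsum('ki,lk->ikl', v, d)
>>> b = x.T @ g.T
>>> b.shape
(37, 11)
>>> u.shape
(37, 2, 11, 2)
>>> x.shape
(2, 37)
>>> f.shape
(3, 7, 7)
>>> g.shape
(11, 2)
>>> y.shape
(37, 2, 2, 2)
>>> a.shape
(7, 7, 3)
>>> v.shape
(7, 7)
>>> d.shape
(3, 7)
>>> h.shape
(2, 2)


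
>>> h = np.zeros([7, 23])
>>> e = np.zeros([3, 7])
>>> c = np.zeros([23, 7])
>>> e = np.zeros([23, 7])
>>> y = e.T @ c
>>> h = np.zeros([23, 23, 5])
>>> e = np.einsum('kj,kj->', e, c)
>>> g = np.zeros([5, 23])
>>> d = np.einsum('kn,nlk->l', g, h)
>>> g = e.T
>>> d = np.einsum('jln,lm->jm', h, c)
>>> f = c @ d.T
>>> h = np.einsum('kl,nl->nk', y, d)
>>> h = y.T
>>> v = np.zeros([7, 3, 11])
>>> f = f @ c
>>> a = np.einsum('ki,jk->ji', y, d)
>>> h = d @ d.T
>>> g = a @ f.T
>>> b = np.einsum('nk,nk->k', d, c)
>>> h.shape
(23, 23)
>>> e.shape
()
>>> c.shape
(23, 7)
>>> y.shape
(7, 7)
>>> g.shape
(23, 23)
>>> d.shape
(23, 7)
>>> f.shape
(23, 7)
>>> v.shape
(7, 3, 11)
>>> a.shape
(23, 7)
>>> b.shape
(7,)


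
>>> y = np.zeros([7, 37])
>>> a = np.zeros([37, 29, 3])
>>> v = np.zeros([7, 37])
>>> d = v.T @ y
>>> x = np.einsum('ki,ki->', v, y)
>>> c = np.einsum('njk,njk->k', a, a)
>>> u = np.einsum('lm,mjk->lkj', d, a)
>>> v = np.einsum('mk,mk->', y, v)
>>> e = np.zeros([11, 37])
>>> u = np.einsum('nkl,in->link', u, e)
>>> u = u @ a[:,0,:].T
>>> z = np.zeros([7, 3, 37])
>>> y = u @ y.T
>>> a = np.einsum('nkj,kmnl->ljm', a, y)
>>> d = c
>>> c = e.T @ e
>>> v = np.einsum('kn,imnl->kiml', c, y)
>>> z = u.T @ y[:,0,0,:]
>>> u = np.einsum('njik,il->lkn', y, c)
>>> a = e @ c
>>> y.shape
(29, 11, 37, 7)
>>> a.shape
(11, 37)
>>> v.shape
(37, 29, 11, 7)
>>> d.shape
(3,)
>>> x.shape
()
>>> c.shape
(37, 37)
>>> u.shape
(37, 7, 29)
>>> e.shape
(11, 37)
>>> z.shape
(37, 37, 11, 7)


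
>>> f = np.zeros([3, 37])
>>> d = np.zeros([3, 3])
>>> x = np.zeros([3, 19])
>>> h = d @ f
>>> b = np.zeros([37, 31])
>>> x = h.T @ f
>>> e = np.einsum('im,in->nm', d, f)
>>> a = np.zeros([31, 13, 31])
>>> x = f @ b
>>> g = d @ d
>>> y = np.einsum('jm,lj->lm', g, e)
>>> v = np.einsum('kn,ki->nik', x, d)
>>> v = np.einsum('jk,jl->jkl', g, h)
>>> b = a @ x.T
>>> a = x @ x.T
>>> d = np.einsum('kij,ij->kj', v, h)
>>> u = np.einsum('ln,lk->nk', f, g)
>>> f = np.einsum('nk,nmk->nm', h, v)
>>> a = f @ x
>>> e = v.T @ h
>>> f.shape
(3, 3)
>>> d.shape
(3, 37)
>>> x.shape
(3, 31)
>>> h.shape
(3, 37)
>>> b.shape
(31, 13, 3)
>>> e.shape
(37, 3, 37)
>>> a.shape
(3, 31)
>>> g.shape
(3, 3)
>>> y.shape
(37, 3)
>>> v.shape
(3, 3, 37)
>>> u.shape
(37, 3)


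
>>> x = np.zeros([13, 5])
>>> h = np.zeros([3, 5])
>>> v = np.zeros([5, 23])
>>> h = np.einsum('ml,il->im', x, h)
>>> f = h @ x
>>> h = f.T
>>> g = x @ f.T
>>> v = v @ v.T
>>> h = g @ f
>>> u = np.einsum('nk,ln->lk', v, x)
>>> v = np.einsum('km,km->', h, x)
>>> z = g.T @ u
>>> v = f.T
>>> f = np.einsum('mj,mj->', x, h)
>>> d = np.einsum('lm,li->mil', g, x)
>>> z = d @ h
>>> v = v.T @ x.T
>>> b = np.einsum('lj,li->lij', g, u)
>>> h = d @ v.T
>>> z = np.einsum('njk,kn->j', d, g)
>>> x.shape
(13, 5)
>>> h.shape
(3, 5, 3)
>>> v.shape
(3, 13)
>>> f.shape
()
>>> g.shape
(13, 3)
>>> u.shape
(13, 5)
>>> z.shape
(5,)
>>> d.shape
(3, 5, 13)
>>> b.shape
(13, 5, 3)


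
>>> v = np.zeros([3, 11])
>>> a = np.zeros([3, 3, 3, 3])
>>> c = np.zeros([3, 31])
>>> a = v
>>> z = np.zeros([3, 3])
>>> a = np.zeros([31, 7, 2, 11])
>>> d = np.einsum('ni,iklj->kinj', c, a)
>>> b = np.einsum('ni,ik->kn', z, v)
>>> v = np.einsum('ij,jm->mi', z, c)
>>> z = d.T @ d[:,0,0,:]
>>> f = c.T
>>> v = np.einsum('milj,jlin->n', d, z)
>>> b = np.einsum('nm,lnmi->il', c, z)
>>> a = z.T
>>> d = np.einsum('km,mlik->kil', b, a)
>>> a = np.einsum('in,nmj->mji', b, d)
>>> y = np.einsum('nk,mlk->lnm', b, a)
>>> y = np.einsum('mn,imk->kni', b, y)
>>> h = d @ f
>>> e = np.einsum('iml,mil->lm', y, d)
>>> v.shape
(11,)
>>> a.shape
(3, 31, 11)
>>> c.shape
(3, 31)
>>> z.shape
(11, 3, 31, 11)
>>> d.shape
(11, 3, 31)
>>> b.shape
(11, 11)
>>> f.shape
(31, 3)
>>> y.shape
(3, 11, 31)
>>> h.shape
(11, 3, 3)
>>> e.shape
(31, 11)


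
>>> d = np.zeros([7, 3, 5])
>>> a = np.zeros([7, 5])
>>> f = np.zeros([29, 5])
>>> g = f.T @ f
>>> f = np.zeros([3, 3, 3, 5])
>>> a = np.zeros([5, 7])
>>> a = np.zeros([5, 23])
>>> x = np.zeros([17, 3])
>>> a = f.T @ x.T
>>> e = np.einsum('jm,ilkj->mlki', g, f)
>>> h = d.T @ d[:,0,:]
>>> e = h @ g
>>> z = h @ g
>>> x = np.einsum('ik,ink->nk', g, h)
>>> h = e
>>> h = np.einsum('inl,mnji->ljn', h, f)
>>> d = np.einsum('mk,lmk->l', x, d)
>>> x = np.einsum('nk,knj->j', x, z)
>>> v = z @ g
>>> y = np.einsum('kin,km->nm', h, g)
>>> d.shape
(7,)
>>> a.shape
(5, 3, 3, 17)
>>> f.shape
(3, 3, 3, 5)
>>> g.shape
(5, 5)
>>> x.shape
(5,)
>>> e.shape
(5, 3, 5)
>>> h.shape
(5, 3, 3)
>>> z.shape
(5, 3, 5)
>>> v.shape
(5, 3, 5)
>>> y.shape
(3, 5)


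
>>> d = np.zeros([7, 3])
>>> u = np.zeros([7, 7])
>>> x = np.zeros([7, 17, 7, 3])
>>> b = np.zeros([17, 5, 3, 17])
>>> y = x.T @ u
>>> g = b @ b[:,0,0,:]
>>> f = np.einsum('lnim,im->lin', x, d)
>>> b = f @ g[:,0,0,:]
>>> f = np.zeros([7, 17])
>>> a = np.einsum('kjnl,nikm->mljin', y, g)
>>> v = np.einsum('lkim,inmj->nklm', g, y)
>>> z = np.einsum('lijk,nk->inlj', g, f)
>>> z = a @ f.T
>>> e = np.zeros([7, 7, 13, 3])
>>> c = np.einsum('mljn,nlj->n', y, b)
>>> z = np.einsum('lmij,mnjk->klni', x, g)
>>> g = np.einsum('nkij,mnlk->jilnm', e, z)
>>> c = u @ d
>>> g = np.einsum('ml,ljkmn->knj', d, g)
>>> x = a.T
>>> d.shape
(7, 3)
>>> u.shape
(7, 7)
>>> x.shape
(17, 5, 7, 7, 17)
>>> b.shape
(7, 7, 17)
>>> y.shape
(3, 7, 17, 7)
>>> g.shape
(5, 17, 13)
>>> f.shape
(7, 17)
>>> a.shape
(17, 7, 7, 5, 17)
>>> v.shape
(7, 5, 17, 17)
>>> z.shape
(17, 7, 5, 7)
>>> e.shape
(7, 7, 13, 3)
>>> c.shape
(7, 3)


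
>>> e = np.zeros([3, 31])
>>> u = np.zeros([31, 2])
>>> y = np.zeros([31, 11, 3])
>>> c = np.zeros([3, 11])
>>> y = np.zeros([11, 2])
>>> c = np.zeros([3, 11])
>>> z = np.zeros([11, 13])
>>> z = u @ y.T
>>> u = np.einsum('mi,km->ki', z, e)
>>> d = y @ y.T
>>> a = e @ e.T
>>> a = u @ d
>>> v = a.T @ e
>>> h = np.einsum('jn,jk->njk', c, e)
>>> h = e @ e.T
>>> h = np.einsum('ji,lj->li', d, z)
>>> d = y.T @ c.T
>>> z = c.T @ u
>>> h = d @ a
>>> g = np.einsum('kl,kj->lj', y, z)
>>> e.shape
(3, 31)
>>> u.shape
(3, 11)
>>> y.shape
(11, 2)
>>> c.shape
(3, 11)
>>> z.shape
(11, 11)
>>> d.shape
(2, 3)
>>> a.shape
(3, 11)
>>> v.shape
(11, 31)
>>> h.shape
(2, 11)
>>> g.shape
(2, 11)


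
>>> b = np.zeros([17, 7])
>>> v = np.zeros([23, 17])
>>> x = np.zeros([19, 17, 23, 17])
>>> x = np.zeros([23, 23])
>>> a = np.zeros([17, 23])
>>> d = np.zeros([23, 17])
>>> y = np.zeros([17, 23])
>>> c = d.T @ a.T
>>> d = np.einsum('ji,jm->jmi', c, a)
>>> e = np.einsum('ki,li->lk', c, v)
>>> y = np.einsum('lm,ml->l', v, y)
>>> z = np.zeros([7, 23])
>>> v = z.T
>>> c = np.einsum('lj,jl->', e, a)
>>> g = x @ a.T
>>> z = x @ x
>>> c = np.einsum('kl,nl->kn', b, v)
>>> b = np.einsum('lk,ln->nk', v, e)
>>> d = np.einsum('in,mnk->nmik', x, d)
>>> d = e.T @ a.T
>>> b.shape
(17, 7)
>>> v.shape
(23, 7)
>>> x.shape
(23, 23)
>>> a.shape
(17, 23)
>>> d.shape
(17, 17)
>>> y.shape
(23,)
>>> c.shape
(17, 23)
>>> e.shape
(23, 17)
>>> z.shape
(23, 23)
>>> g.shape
(23, 17)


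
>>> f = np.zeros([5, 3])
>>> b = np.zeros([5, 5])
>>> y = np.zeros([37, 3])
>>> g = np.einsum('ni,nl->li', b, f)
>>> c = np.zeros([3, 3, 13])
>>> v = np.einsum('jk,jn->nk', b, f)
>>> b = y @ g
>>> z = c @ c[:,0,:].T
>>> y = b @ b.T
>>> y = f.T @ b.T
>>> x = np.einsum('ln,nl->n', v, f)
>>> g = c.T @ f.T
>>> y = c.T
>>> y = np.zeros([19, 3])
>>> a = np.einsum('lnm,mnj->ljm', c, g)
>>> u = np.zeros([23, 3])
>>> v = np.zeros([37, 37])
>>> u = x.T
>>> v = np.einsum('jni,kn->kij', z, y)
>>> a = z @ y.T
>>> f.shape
(5, 3)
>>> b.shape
(37, 5)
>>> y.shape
(19, 3)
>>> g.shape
(13, 3, 5)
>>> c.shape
(3, 3, 13)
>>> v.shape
(19, 3, 3)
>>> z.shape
(3, 3, 3)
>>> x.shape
(5,)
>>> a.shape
(3, 3, 19)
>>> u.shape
(5,)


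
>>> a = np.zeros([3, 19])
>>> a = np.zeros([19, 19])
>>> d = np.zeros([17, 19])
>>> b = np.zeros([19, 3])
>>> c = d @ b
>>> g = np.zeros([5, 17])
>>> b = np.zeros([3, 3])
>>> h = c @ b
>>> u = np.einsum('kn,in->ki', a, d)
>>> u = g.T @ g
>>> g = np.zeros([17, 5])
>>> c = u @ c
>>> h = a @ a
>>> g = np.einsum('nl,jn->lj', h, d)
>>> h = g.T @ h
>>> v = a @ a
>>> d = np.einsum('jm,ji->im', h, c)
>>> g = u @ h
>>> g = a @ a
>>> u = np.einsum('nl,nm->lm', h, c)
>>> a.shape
(19, 19)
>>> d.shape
(3, 19)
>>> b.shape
(3, 3)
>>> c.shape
(17, 3)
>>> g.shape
(19, 19)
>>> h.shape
(17, 19)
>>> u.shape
(19, 3)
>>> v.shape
(19, 19)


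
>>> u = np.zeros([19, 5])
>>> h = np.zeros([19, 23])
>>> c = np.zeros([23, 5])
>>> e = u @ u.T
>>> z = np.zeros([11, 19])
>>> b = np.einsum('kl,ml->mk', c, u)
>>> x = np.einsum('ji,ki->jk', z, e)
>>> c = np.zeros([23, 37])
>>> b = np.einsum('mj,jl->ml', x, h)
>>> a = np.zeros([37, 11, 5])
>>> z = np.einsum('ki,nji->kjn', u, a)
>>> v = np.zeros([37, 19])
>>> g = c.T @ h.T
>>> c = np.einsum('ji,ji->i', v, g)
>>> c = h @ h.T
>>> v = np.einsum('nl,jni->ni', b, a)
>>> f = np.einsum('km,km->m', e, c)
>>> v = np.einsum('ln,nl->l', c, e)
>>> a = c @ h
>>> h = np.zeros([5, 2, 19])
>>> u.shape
(19, 5)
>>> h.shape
(5, 2, 19)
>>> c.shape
(19, 19)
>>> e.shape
(19, 19)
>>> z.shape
(19, 11, 37)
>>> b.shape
(11, 23)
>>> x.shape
(11, 19)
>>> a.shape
(19, 23)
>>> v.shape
(19,)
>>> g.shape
(37, 19)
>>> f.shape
(19,)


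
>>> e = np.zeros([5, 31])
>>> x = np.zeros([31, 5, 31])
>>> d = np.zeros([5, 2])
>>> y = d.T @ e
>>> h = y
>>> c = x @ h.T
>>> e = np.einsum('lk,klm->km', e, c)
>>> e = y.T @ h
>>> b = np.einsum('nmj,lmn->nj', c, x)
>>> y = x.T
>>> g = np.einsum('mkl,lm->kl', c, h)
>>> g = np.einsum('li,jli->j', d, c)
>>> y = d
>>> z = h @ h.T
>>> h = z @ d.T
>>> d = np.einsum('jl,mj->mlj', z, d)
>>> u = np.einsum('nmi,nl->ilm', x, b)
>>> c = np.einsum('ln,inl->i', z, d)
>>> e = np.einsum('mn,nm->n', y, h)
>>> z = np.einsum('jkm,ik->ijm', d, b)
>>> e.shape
(2,)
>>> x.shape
(31, 5, 31)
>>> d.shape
(5, 2, 2)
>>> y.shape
(5, 2)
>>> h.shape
(2, 5)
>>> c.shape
(5,)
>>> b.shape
(31, 2)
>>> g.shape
(31,)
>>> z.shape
(31, 5, 2)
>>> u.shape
(31, 2, 5)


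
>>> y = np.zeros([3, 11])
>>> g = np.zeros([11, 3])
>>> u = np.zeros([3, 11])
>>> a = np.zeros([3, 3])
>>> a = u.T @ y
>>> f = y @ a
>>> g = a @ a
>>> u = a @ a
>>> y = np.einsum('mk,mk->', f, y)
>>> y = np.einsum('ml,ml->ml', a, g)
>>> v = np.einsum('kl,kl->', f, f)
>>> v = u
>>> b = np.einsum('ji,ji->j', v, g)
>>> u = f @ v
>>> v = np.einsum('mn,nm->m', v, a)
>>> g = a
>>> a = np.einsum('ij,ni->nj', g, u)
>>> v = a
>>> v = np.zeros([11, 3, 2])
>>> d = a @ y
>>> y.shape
(11, 11)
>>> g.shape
(11, 11)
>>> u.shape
(3, 11)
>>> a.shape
(3, 11)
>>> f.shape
(3, 11)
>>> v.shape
(11, 3, 2)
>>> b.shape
(11,)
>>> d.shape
(3, 11)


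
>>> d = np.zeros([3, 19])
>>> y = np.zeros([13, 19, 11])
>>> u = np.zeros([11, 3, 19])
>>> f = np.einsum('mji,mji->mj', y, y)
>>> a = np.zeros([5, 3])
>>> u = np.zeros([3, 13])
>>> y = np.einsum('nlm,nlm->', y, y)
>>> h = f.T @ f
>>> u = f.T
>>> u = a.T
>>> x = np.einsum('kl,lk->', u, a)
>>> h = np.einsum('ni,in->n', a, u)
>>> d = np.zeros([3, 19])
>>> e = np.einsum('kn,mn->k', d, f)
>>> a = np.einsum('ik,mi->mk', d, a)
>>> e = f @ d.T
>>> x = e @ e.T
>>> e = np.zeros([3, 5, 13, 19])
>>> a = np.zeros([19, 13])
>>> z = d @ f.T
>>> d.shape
(3, 19)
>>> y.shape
()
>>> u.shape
(3, 5)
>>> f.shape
(13, 19)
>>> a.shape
(19, 13)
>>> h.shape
(5,)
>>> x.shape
(13, 13)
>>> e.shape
(3, 5, 13, 19)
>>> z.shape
(3, 13)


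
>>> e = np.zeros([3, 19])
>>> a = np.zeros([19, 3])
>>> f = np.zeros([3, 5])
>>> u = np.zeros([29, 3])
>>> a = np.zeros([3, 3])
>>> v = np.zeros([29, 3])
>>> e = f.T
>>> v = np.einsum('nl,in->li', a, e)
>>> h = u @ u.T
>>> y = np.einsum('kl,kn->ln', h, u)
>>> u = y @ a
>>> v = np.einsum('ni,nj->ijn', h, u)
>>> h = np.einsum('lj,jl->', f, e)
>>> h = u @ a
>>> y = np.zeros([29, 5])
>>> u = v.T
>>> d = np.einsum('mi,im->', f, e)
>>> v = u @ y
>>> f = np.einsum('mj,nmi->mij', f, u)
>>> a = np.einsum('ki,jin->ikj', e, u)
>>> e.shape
(5, 3)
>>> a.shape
(3, 5, 29)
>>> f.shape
(3, 29, 5)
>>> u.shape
(29, 3, 29)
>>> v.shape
(29, 3, 5)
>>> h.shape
(29, 3)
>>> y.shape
(29, 5)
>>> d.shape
()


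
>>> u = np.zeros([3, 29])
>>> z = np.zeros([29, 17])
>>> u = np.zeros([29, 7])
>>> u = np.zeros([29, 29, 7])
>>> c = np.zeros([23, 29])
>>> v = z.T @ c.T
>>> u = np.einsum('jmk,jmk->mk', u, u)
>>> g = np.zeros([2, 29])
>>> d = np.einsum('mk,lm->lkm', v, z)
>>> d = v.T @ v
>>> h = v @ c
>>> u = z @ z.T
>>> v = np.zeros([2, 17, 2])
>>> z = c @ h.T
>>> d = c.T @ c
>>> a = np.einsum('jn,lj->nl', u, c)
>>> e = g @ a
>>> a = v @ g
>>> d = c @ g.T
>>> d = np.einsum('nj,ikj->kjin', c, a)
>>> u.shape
(29, 29)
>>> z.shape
(23, 17)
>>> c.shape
(23, 29)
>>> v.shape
(2, 17, 2)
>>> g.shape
(2, 29)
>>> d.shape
(17, 29, 2, 23)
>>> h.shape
(17, 29)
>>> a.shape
(2, 17, 29)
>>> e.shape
(2, 23)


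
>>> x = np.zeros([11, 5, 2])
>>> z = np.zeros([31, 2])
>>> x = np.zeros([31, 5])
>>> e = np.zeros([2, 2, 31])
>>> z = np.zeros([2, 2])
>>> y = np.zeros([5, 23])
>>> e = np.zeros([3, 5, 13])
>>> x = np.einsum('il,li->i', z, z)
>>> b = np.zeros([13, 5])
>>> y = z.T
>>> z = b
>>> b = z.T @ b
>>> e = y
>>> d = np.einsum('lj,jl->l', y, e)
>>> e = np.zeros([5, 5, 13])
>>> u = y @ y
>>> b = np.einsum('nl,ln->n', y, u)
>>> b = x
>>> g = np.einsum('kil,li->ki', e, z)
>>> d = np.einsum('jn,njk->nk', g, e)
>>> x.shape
(2,)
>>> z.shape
(13, 5)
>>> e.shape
(5, 5, 13)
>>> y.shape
(2, 2)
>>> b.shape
(2,)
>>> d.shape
(5, 13)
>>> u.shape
(2, 2)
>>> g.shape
(5, 5)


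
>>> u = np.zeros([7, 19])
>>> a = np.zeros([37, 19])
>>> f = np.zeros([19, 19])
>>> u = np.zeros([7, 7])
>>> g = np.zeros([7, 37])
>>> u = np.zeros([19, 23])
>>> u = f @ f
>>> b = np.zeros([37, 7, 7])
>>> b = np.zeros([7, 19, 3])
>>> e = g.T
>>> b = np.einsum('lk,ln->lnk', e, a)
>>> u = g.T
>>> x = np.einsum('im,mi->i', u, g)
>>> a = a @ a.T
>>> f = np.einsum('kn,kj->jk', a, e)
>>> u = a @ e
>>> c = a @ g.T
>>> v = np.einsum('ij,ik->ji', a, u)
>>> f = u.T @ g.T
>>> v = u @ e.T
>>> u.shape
(37, 7)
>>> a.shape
(37, 37)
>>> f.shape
(7, 7)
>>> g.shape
(7, 37)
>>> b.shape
(37, 19, 7)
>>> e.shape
(37, 7)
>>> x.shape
(37,)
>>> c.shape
(37, 7)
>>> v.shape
(37, 37)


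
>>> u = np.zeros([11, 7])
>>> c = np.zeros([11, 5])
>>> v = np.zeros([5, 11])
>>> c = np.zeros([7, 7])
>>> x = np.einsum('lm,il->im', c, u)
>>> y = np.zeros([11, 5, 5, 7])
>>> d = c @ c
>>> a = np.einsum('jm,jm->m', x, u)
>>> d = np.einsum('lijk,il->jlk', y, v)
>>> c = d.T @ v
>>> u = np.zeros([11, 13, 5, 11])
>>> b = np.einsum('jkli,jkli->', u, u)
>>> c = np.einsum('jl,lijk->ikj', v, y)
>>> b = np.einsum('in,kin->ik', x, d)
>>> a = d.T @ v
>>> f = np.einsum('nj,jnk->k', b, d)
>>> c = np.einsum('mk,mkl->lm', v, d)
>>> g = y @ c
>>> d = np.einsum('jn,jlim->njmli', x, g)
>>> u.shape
(11, 13, 5, 11)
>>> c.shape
(7, 5)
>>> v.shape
(5, 11)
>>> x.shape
(11, 7)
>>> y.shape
(11, 5, 5, 7)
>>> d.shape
(7, 11, 5, 5, 5)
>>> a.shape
(7, 11, 11)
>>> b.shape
(11, 5)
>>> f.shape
(7,)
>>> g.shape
(11, 5, 5, 5)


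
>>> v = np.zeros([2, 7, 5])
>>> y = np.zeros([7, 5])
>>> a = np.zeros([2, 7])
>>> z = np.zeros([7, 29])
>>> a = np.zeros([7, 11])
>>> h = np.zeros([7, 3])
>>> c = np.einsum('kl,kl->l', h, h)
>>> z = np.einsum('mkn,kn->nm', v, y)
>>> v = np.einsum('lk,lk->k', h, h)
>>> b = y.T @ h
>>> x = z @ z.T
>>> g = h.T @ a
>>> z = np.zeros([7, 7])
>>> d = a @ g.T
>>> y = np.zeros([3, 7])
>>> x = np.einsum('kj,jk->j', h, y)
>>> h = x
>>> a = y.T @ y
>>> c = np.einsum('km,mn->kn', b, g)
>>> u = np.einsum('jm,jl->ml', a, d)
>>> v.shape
(3,)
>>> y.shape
(3, 7)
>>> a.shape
(7, 7)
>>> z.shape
(7, 7)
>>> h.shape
(3,)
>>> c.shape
(5, 11)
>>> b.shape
(5, 3)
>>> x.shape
(3,)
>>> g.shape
(3, 11)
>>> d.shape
(7, 3)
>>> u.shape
(7, 3)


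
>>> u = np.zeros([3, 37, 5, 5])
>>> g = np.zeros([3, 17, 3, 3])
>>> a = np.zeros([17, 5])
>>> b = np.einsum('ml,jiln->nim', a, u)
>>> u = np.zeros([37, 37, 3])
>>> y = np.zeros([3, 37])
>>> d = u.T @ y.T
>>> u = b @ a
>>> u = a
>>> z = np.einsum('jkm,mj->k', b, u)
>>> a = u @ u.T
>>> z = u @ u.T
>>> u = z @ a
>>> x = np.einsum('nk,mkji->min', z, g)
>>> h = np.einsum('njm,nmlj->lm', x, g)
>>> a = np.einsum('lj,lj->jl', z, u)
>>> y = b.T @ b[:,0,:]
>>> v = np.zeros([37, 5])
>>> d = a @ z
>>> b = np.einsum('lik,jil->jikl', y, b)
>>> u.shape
(17, 17)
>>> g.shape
(3, 17, 3, 3)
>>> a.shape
(17, 17)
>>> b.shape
(5, 37, 17, 17)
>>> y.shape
(17, 37, 17)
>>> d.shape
(17, 17)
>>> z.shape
(17, 17)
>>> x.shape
(3, 3, 17)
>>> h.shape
(3, 17)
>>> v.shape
(37, 5)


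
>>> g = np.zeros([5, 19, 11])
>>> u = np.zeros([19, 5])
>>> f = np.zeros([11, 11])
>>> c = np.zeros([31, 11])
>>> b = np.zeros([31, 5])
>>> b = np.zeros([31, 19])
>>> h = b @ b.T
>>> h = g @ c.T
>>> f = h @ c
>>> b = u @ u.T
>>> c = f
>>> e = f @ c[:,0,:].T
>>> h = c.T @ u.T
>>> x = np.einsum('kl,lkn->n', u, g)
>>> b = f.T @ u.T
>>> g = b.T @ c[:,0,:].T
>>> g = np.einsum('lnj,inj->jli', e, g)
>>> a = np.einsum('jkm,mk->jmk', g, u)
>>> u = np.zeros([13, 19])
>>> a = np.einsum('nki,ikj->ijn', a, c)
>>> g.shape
(5, 5, 19)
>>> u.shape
(13, 19)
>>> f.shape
(5, 19, 11)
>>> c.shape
(5, 19, 11)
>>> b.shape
(11, 19, 19)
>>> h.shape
(11, 19, 19)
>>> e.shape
(5, 19, 5)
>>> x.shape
(11,)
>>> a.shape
(5, 11, 5)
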